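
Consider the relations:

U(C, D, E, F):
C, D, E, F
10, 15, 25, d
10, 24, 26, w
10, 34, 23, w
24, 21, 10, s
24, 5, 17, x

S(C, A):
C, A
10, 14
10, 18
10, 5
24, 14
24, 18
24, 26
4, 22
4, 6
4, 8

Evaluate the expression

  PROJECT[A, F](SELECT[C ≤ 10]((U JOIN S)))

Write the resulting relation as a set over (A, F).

Natural join on C: {(10, 15, 25, d, 14), (10, 15, 25, d, 18), (10, 15, 25, d, 5), (10, 24, 26, w, 14), (10, 24, 26, w, 18), (10, 24, 26, w, 5), (10, 34, 23, w, 14), (10, 34, 23, w, 18), (10, 34, 23, w, 5), (24, 21, 10, s, 14), (24, 21, 10, s, 18), (24, 21, 10, s, 26), (24, 5, 17, x, 14), (24, 5, 17, x, 18), (24, 5, 17, x, 26)}
Filtering on C ≤ 10 leaves {(10, 15, 25, d, 14), (10, 15, 25, d, 18), (10, 15, 25, d, 5), (10, 24, 26, w, 14), (10, 24, 26, w, 18), (10, 24, 26, w, 5), (10, 34, 23, w, 14), (10, 34, 23, w, 18), (10, 34, 23, w, 5)}.
π_{A, F} gives {(14, d), (14, w), (18, d), (18, w), (5, d), (5, w)} (3 duplicate(s) eliminated).

{(14, d), (14, w), (18, d), (18, w), (5, d), (5, w)}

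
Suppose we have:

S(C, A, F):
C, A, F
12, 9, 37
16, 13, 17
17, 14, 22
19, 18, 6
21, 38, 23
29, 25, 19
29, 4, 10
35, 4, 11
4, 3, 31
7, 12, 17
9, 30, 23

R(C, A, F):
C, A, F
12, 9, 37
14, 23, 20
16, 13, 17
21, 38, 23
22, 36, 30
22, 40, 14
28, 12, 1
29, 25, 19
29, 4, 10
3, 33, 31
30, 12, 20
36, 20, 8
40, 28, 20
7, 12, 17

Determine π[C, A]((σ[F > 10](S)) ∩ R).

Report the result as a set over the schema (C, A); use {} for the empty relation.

{(12, 9), (16, 13), (21, 38), (29, 25), (7, 12)}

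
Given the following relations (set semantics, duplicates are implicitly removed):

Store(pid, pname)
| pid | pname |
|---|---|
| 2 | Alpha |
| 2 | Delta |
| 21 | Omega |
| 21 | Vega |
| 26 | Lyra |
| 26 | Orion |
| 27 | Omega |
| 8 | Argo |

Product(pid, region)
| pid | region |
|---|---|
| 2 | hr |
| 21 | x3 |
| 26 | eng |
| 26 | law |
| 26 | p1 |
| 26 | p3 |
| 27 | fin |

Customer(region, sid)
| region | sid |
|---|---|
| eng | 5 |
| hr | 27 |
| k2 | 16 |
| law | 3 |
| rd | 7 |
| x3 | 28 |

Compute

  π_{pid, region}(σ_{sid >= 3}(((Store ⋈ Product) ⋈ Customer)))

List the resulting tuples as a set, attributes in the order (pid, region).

{(2, hr), (21, x3), (26, eng), (26, law)}

Joining Store and Product on pid yields {(2, Alpha, hr), (2, Delta, hr), (21, Omega, x3), (21, Vega, x3), (26, Lyra, eng), (26, Lyra, law), (26, Lyra, p1), (26, Lyra, p3), (26, Orion, eng), (26, Orion, law), (26, Orion, p1), (26, Orion, p3), (27, Omega, fin)}.
Joining (Store ⋈ Product) and Customer on region yields {(2, Alpha, hr, 27), (2, Delta, hr, 27), (21, Omega, x3, 28), (21, Vega, x3, 28), (26, Lyra, eng, 5), (26, Lyra, law, 3), (26, Orion, eng, 5), (26, Orion, law, 3)}.
σ[sid >= 3]: keep tuples satisfying sid >= 3 → {(2, Alpha, hr, 27), (2, Delta, hr, 27), (21, Omega, x3, 28), (21, Vega, x3, 28), (26, Lyra, eng, 5), (26, Lyra, law, 3), (26, Orion, eng, 5), (26, Orion, law, 3)}
Projecting to pid, region (4 duplicate(s) eliminated): {(2, hr), (21, x3), (26, eng), (26, law)}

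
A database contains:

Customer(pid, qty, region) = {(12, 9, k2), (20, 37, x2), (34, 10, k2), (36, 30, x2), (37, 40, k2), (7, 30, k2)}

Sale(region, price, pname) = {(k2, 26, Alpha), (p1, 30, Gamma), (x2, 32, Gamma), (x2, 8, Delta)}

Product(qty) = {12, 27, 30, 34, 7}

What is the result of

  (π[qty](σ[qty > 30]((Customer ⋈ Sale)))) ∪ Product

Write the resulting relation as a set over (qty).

Joining Customer and Sale on region yields {(12, 9, k2, 26, Alpha), (20, 37, x2, 32, Gamma), (20, 37, x2, 8, Delta), (34, 10, k2, 26, Alpha), (36, 30, x2, 32, Gamma), (36, 30, x2, 8, Delta), (37, 40, k2, 26, Alpha), (7, 30, k2, 26, Alpha)}.
σ[qty > 30]: keep tuples satisfying qty > 30 → {(20, 37, x2, 32, Gamma), (20, 37, x2, 8, Delta), (37, 40, k2, 26, Alpha)}
π_{qty} gives {37, 40} (1 duplicate(s) eliminated).
Union: {37, 40} with {12, 27, 30, 34, 7} → {12, 27, 30, 34, 37, 40, 7}

{12, 27, 30, 34, 37, 40, 7}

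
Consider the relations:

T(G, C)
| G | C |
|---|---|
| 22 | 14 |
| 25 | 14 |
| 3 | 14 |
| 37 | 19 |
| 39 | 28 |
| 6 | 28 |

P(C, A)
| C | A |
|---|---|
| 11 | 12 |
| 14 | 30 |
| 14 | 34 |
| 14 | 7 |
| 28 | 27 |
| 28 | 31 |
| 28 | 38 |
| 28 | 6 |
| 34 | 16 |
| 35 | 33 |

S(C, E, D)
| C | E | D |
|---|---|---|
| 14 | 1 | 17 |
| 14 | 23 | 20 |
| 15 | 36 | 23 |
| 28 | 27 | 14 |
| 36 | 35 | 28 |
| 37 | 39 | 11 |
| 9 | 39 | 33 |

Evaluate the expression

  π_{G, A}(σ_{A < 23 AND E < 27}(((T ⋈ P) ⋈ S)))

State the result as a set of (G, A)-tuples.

{(22, 7), (25, 7), (3, 7)}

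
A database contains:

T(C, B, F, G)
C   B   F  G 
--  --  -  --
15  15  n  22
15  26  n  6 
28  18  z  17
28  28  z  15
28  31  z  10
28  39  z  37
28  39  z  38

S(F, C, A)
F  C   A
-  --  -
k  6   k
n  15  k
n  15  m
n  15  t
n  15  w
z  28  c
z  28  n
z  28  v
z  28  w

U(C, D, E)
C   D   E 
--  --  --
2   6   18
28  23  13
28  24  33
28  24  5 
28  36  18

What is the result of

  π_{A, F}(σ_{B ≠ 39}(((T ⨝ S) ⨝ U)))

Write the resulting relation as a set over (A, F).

{(c, z), (n, z), (v, z), (w, z)}

Natural join on C, F: {(15, 15, n, 22, k), (15, 15, n, 22, m), (15, 15, n, 22, t), (15, 15, n, 22, w), (15, 26, n, 6, k), (15, 26, n, 6, m), (15, 26, n, 6, t), (15, 26, n, 6, w), (28, 18, z, 17, c), (28, 18, z, 17, n), (28, 18, z, 17, v), (28, 18, z, 17, w), (28, 28, z, 15, c), (28, 28, z, 15, n), (28, 28, z, 15, v), (28, 28, z, 15, w), (28, 31, z, 10, c), (28, 31, z, 10, n), (28, 31, z, 10, v), (28, 31, z, 10, w), (28, 39, z, 37, c), (28, 39, z, 37, n), (28, 39, z, 37, v), (28, 39, z, 37, w), (28, 39, z, 38, c), (28, 39, z, 38, n), (28, 39, z, 38, v), (28, 39, z, 38, w)}
Natural join on C: {(28, 18, z, 17, c, 23, 13), (28, 18, z, 17, c, 24, 33), (28, 18, z, 17, c, 24, 5), (28, 18, z, 17, c, 36, 18), (28, 18, z, 17, n, 23, 13), (28, 18, z, 17, n, 24, 33), (28, 18, z, 17, n, 24, 5), (28, 18, z, 17, n, 36, 18), (28, 18, z, 17, v, 23, 13), (28, 18, z, 17, v, 24, 33), (28, 18, z, 17, v, 24, 5), (28, 18, z, 17, v, 36, 18), (28, 18, z, 17, w, 23, 13), (28, 18, z, 17, w, 24, 33), (28, 18, z, 17, w, 24, 5), (28, 18, z, 17, w, 36, 18), (28, 28, z, 15, c, 23, 13), (28, 28, z, 15, c, 24, 33), (28, 28, z, 15, c, 24, 5), (28, 28, z, 15, c, 36, 18), (28, 28, z, 15, n, 23, 13), (28, 28, z, 15, n, 24, 33), (28, 28, z, 15, n, 24, 5), (28, 28, z, 15, n, 36, 18), (28, 28, z, 15, v, 23, 13), (28, 28, z, 15, v, 24, 33), (28, 28, z, 15, v, 24, 5), (28, 28, z, 15, v, 36, 18), (28, 28, z, 15, w, 23, 13), (28, 28, z, 15, w, 24, 33), (28, 28, z, 15, w, 24, 5), (28, 28, z, 15, w, 36, 18), (28, 31, z, 10, c, 23, 13), (28, 31, z, 10, c, 24, 33), (28, 31, z, 10, c, 24, 5), (28, 31, z, 10, c, 36, 18), (28, 31, z, 10, n, 23, 13), (28, 31, z, 10, n, 24, 33), (28, 31, z, 10, n, 24, 5), (28, 31, z, 10, n, 36, 18), (28, 31, z, 10, v, 23, 13), (28, 31, z, 10, v, 24, 33), (28, 31, z, 10, v, 24, 5), (28, 31, z, 10, v, 36, 18), (28, 31, z, 10, w, 23, 13), (28, 31, z, 10, w, 24, 33), (28, 31, z, 10, w, 24, 5), (28, 31, z, 10, w, 36, 18), (28, 39, z, 37, c, 23, 13), (28, 39, z, 37, c, 24, 33), (28, 39, z, 37, c, 24, 5), (28, 39, z, 37, c, 36, 18), (28, 39, z, 37, n, 23, 13), (28, 39, z, 37, n, 24, 33), (28, 39, z, 37, n, 24, 5), (28, 39, z, 37, n, 36, 18), (28, 39, z, 37, v, 23, 13), (28, 39, z, 37, v, 24, 33), (28, 39, z, 37, v, 24, 5), (28, 39, z, 37, v, 36, 18), (28, 39, z, 37, w, 23, 13), (28, 39, z, 37, w, 24, 33), (28, 39, z, 37, w, 24, 5), (28, 39, z, 37, w, 36, 18), (28, 39, z, 38, c, 23, 13), (28, 39, z, 38, c, 24, 33), (28, 39, z, 38, c, 24, 5), (28, 39, z, 38, c, 36, 18), (28, 39, z, 38, n, 23, 13), (28, 39, z, 38, n, 24, 33), (28, 39, z, 38, n, 24, 5), (28, 39, z, 38, n, 36, 18), (28, 39, z, 38, v, 23, 13), (28, 39, z, 38, v, 24, 33), (28, 39, z, 38, v, 24, 5), (28, 39, z, 38, v, 36, 18), (28, 39, z, 38, w, 23, 13), (28, 39, z, 38, w, 24, 33), (28, 39, z, 38, w, 24, 5), (28, 39, z, 38, w, 36, 18)}
Apply σ_{B ≠ 39}; surviving tuples: {(28, 18, z, 17, c, 23, 13), (28, 18, z, 17, c, 24, 33), (28, 18, z, 17, c, 24, 5), (28, 18, z, 17, c, 36, 18), (28, 18, z, 17, n, 23, 13), (28, 18, z, 17, n, 24, 33), (28, 18, z, 17, n, 24, 5), (28, 18, z, 17, n, 36, 18), (28, 18, z, 17, v, 23, 13), (28, 18, z, 17, v, 24, 33), (28, 18, z, 17, v, 24, 5), (28, 18, z, 17, v, 36, 18), (28, 18, z, 17, w, 23, 13), (28, 18, z, 17, w, 24, 33), (28, 18, z, 17, w, 24, 5), (28, 18, z, 17, w, 36, 18), (28, 28, z, 15, c, 23, 13), (28, 28, z, 15, c, 24, 33), (28, 28, z, 15, c, 24, 5), (28, 28, z, 15, c, 36, 18), (28, 28, z, 15, n, 23, 13), (28, 28, z, 15, n, 24, 33), (28, 28, z, 15, n, 24, 5), (28, 28, z, 15, n, 36, 18), (28, 28, z, 15, v, 23, 13), (28, 28, z, 15, v, 24, 33), (28, 28, z, 15, v, 24, 5), (28, 28, z, 15, v, 36, 18), (28, 28, z, 15, w, 23, 13), (28, 28, z, 15, w, 24, 33), (28, 28, z, 15, w, 24, 5), (28, 28, z, 15, w, 36, 18), (28, 31, z, 10, c, 23, 13), (28, 31, z, 10, c, 24, 33), (28, 31, z, 10, c, 24, 5), (28, 31, z, 10, c, 36, 18), (28, 31, z, 10, n, 23, 13), (28, 31, z, 10, n, 24, 33), (28, 31, z, 10, n, 24, 5), (28, 31, z, 10, n, 36, 18), (28, 31, z, 10, v, 23, 13), (28, 31, z, 10, v, 24, 33), (28, 31, z, 10, v, 24, 5), (28, 31, z, 10, v, 36, 18), (28, 31, z, 10, w, 23, 13), (28, 31, z, 10, w, 24, 33), (28, 31, z, 10, w, 24, 5), (28, 31, z, 10, w, 36, 18)}
Projecting to A, F (44 duplicate(s) eliminated): {(c, z), (n, z), (v, z), (w, z)}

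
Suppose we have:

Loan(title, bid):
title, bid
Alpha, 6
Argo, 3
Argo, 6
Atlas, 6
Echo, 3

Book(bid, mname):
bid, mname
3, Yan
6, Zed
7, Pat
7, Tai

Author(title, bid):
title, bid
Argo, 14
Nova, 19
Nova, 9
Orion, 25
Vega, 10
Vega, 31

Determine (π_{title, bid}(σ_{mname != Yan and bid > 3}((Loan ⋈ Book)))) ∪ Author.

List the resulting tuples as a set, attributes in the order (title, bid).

{(Alpha, 6), (Argo, 14), (Argo, 6), (Atlas, 6), (Nova, 19), (Nova, 9), (Orion, 25), (Vega, 10), (Vega, 31)}

Natural join on bid: {(Alpha, 6, Zed), (Argo, 3, Yan), (Argo, 6, Zed), (Atlas, 6, Zed), (Echo, 3, Yan)}
Selection mname != Yan and bid > 3: {(Alpha, 6, Zed), (Argo, 6, Zed), (Atlas, 6, Zed)}
Projecting to title, bid: {(Alpha, 6), (Argo, 6), (Atlas, 6)}
Set union of the two operands is {(Alpha, 6), (Argo, 14), (Argo, 6), (Atlas, 6), (Nova, 19), (Nova, 9), (Orion, 25), (Vega, 10), (Vega, 31)}.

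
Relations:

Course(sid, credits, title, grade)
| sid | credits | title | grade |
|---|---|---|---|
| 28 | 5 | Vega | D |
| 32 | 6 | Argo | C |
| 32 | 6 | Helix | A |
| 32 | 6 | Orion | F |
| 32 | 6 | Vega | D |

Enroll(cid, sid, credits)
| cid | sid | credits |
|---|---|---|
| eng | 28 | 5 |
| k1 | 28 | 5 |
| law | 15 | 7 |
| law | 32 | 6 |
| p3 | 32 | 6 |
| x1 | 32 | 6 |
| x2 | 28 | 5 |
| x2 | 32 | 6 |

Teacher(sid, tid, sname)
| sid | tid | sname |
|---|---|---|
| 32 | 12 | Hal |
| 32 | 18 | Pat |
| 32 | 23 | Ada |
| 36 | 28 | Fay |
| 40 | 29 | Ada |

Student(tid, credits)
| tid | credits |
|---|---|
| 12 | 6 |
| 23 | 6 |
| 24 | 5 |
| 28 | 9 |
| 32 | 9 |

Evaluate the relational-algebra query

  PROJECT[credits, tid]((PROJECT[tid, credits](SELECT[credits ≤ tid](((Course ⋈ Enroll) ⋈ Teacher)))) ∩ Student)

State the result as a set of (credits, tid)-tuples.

{(6, 12), (6, 23)}

Natural join on sid, credits: {(28, 5, Vega, D, eng), (28, 5, Vega, D, k1), (28, 5, Vega, D, x2), (32, 6, Argo, C, law), (32, 6, Argo, C, p3), (32, 6, Argo, C, x1), (32, 6, Argo, C, x2), (32, 6, Helix, A, law), (32, 6, Helix, A, p3), (32, 6, Helix, A, x1), (32, 6, Helix, A, x2), (32, 6, Orion, F, law), (32, 6, Orion, F, p3), (32, 6, Orion, F, x1), (32, 6, Orion, F, x2), (32, 6, Vega, D, law), (32, 6, Vega, D, p3), (32, 6, Vega, D, x1), (32, 6, Vega, D, x2)}
Natural join on sid: {(32, 6, Argo, C, law, 12, Hal), (32, 6, Argo, C, law, 18, Pat), (32, 6, Argo, C, law, 23, Ada), (32, 6, Argo, C, p3, 12, Hal), (32, 6, Argo, C, p3, 18, Pat), (32, 6, Argo, C, p3, 23, Ada), (32, 6, Argo, C, x1, 12, Hal), (32, 6, Argo, C, x1, 18, Pat), (32, 6, Argo, C, x1, 23, Ada), (32, 6, Argo, C, x2, 12, Hal), (32, 6, Argo, C, x2, 18, Pat), (32, 6, Argo, C, x2, 23, Ada), (32, 6, Helix, A, law, 12, Hal), (32, 6, Helix, A, law, 18, Pat), (32, 6, Helix, A, law, 23, Ada), (32, 6, Helix, A, p3, 12, Hal), (32, 6, Helix, A, p3, 18, Pat), (32, 6, Helix, A, p3, 23, Ada), (32, 6, Helix, A, x1, 12, Hal), (32, 6, Helix, A, x1, 18, Pat), (32, 6, Helix, A, x1, 23, Ada), (32, 6, Helix, A, x2, 12, Hal), (32, 6, Helix, A, x2, 18, Pat), (32, 6, Helix, A, x2, 23, Ada), (32, 6, Orion, F, law, 12, Hal), (32, 6, Orion, F, law, 18, Pat), (32, 6, Orion, F, law, 23, Ada), (32, 6, Orion, F, p3, 12, Hal), (32, 6, Orion, F, p3, 18, Pat), (32, 6, Orion, F, p3, 23, Ada), (32, 6, Orion, F, x1, 12, Hal), (32, 6, Orion, F, x1, 18, Pat), (32, 6, Orion, F, x1, 23, Ada), (32, 6, Orion, F, x2, 12, Hal), (32, 6, Orion, F, x2, 18, Pat), (32, 6, Orion, F, x2, 23, Ada), (32, 6, Vega, D, law, 12, Hal), (32, 6, Vega, D, law, 18, Pat), (32, 6, Vega, D, law, 23, Ada), (32, 6, Vega, D, p3, 12, Hal), (32, 6, Vega, D, p3, 18, Pat), (32, 6, Vega, D, p3, 23, Ada), (32, 6, Vega, D, x1, 12, Hal), (32, 6, Vega, D, x1, 18, Pat), (32, 6, Vega, D, x1, 23, Ada), (32, 6, Vega, D, x2, 12, Hal), (32, 6, Vega, D, x2, 18, Pat), (32, 6, Vega, D, x2, 23, Ada)}
σ[credits ≤ tid]: keep tuples satisfying credits ≤ tid → {(32, 6, Argo, C, law, 12, Hal), (32, 6, Argo, C, law, 18, Pat), (32, 6, Argo, C, law, 23, Ada), (32, 6, Argo, C, p3, 12, Hal), (32, 6, Argo, C, p3, 18, Pat), (32, 6, Argo, C, p3, 23, Ada), (32, 6, Argo, C, x1, 12, Hal), (32, 6, Argo, C, x1, 18, Pat), (32, 6, Argo, C, x1, 23, Ada), (32, 6, Argo, C, x2, 12, Hal), (32, 6, Argo, C, x2, 18, Pat), (32, 6, Argo, C, x2, 23, Ada), (32, 6, Helix, A, law, 12, Hal), (32, 6, Helix, A, law, 18, Pat), (32, 6, Helix, A, law, 23, Ada), (32, 6, Helix, A, p3, 12, Hal), (32, 6, Helix, A, p3, 18, Pat), (32, 6, Helix, A, p3, 23, Ada), (32, 6, Helix, A, x1, 12, Hal), (32, 6, Helix, A, x1, 18, Pat), (32, 6, Helix, A, x1, 23, Ada), (32, 6, Helix, A, x2, 12, Hal), (32, 6, Helix, A, x2, 18, Pat), (32, 6, Helix, A, x2, 23, Ada), (32, 6, Orion, F, law, 12, Hal), (32, 6, Orion, F, law, 18, Pat), (32, 6, Orion, F, law, 23, Ada), (32, 6, Orion, F, p3, 12, Hal), (32, 6, Orion, F, p3, 18, Pat), (32, 6, Orion, F, p3, 23, Ada), (32, 6, Orion, F, x1, 12, Hal), (32, 6, Orion, F, x1, 18, Pat), (32, 6, Orion, F, x1, 23, Ada), (32, 6, Orion, F, x2, 12, Hal), (32, 6, Orion, F, x2, 18, Pat), (32, 6, Orion, F, x2, 23, Ada), (32, 6, Vega, D, law, 12, Hal), (32, 6, Vega, D, law, 18, Pat), (32, 6, Vega, D, law, 23, Ada), (32, 6, Vega, D, p3, 12, Hal), (32, 6, Vega, D, p3, 18, Pat), (32, 6, Vega, D, p3, 23, Ada), (32, 6, Vega, D, x1, 12, Hal), (32, 6, Vega, D, x1, 18, Pat), (32, 6, Vega, D, x1, 23, Ada), (32, 6, Vega, D, x2, 12, Hal), (32, 6, Vega, D, x2, 18, Pat), (32, 6, Vega, D, x2, 23, Ada)}
π[tid, credits]: project onto (tid, credits) (45 duplicate(s) eliminated) → {(12, 6), (18, 6), (23, 6)}
Set intersection of the two operands is {(12, 6), (23, 6)}.
π[credits, tid]: project onto (credits, tid) → {(6, 12), (6, 23)}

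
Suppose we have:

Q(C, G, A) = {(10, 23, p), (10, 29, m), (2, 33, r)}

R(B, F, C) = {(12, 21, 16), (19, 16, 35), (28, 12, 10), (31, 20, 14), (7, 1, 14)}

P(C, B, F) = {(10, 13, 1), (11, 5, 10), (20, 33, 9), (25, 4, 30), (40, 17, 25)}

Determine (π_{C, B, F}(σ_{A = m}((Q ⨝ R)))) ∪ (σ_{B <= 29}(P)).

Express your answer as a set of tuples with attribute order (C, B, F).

Q ⋈ R (natural join on C): {(10, 23, p, 28, 12), (10, 29, m, 28, 12)}
Filtering on A = m leaves {(10, 29, m, 28, 12)}.
Keep only column(s) C, B, F: {(10, 28, 12)}
Filtering on B <= 29 leaves {(10, 13, 1), (11, 5, 10), (25, 4, 30), (40, 17, 25)}.
Taking the union: {(10, 13, 1), (10, 28, 12), (11, 5, 10), (25, 4, 30), (40, 17, 25)}

{(10, 13, 1), (10, 28, 12), (11, 5, 10), (25, 4, 30), (40, 17, 25)}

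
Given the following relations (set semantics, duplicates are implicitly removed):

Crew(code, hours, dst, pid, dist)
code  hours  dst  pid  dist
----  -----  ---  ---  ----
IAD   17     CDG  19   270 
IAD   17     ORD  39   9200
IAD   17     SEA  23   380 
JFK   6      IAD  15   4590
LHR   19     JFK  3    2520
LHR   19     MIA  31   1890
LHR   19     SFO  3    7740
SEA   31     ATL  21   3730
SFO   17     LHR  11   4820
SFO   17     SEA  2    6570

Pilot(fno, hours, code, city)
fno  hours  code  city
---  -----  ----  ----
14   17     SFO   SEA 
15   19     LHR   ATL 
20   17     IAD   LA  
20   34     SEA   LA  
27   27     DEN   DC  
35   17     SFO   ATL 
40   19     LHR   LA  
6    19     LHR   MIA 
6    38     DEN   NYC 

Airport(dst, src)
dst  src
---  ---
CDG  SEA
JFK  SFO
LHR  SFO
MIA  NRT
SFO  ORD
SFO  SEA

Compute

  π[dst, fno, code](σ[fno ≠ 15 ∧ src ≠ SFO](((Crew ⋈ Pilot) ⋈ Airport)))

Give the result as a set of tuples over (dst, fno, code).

{(CDG, 20, IAD), (MIA, 40, LHR), (MIA, 6, LHR), (SFO, 40, LHR), (SFO, 6, LHR)}

Joining Crew and Pilot on code, hours yields {(IAD, 17, CDG, 19, 270, 20, LA), (IAD, 17, ORD, 39, 9200, 20, LA), (IAD, 17, SEA, 23, 380, 20, LA), (LHR, 19, JFK, 3, 2520, 15, ATL), (LHR, 19, JFK, 3, 2520, 40, LA), (LHR, 19, JFK, 3, 2520, 6, MIA), (LHR, 19, MIA, 31, 1890, 15, ATL), (LHR, 19, MIA, 31, 1890, 40, LA), (LHR, 19, MIA, 31, 1890, 6, MIA), (LHR, 19, SFO, 3, 7740, 15, ATL), (LHR, 19, SFO, 3, 7740, 40, LA), (LHR, 19, SFO, 3, 7740, 6, MIA), (SFO, 17, LHR, 11, 4820, 14, SEA), (SFO, 17, LHR, 11, 4820, 35, ATL), (SFO, 17, SEA, 2, 6570, 14, SEA), (SFO, 17, SEA, 2, 6570, 35, ATL)}.
Joining (Crew ⋈ Pilot) and Airport on dst yields {(IAD, 17, CDG, 19, 270, 20, LA, SEA), (LHR, 19, JFK, 3, 2520, 15, ATL, SFO), (LHR, 19, JFK, 3, 2520, 40, LA, SFO), (LHR, 19, JFK, 3, 2520, 6, MIA, SFO), (LHR, 19, MIA, 31, 1890, 15, ATL, NRT), (LHR, 19, MIA, 31, 1890, 40, LA, NRT), (LHR, 19, MIA, 31, 1890, 6, MIA, NRT), (LHR, 19, SFO, 3, 7740, 15, ATL, ORD), (LHR, 19, SFO, 3, 7740, 15, ATL, SEA), (LHR, 19, SFO, 3, 7740, 40, LA, ORD), (LHR, 19, SFO, 3, 7740, 40, LA, SEA), (LHR, 19, SFO, 3, 7740, 6, MIA, ORD), (LHR, 19, SFO, 3, 7740, 6, MIA, SEA), (SFO, 17, LHR, 11, 4820, 14, SEA, SFO), (SFO, 17, LHR, 11, 4820, 35, ATL, SFO)}.
Filtering on fno ≠ 15 ∧ src ≠ SFO leaves {(IAD, 17, CDG, 19, 270, 20, LA, SEA), (LHR, 19, MIA, 31, 1890, 40, LA, NRT), (LHR, 19, MIA, 31, 1890, 6, MIA, NRT), (LHR, 19, SFO, 3, 7740, 40, LA, ORD), (LHR, 19, SFO, 3, 7740, 40, LA, SEA), (LHR, 19, SFO, 3, 7740, 6, MIA, ORD), (LHR, 19, SFO, 3, 7740, 6, MIA, SEA)}.
π[dst, fno, code]: project onto (dst, fno, code) (2 duplicate(s) eliminated) → {(CDG, 20, IAD), (MIA, 40, LHR), (MIA, 6, LHR), (SFO, 40, LHR), (SFO, 6, LHR)}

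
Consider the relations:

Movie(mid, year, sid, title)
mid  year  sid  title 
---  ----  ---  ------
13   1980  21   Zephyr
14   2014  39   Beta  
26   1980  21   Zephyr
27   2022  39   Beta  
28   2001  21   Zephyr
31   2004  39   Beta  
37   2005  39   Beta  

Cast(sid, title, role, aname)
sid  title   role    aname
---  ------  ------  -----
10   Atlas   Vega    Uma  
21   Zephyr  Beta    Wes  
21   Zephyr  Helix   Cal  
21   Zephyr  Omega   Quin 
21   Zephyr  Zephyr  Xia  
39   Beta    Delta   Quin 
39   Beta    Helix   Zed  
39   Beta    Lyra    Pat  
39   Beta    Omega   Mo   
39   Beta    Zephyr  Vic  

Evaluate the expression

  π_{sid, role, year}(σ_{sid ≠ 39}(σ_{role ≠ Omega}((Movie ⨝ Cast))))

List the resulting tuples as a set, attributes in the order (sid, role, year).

Joining Movie and Cast on sid, title yields {(13, 1980, 21, Zephyr, Beta, Wes), (13, 1980, 21, Zephyr, Helix, Cal), (13, 1980, 21, Zephyr, Omega, Quin), (13, 1980, 21, Zephyr, Zephyr, Xia), (14, 2014, 39, Beta, Delta, Quin), (14, 2014, 39, Beta, Helix, Zed), (14, 2014, 39, Beta, Lyra, Pat), (14, 2014, 39, Beta, Omega, Mo), (14, 2014, 39, Beta, Zephyr, Vic), (26, 1980, 21, Zephyr, Beta, Wes), (26, 1980, 21, Zephyr, Helix, Cal), (26, 1980, 21, Zephyr, Omega, Quin), (26, 1980, 21, Zephyr, Zephyr, Xia), (27, 2022, 39, Beta, Delta, Quin), (27, 2022, 39, Beta, Helix, Zed), (27, 2022, 39, Beta, Lyra, Pat), (27, 2022, 39, Beta, Omega, Mo), (27, 2022, 39, Beta, Zephyr, Vic), (28, 2001, 21, Zephyr, Beta, Wes), (28, 2001, 21, Zephyr, Helix, Cal), (28, 2001, 21, Zephyr, Omega, Quin), (28, 2001, 21, Zephyr, Zephyr, Xia), (31, 2004, 39, Beta, Delta, Quin), (31, 2004, 39, Beta, Helix, Zed), (31, 2004, 39, Beta, Lyra, Pat), (31, 2004, 39, Beta, Omega, Mo), (31, 2004, 39, Beta, Zephyr, Vic), (37, 2005, 39, Beta, Delta, Quin), (37, 2005, 39, Beta, Helix, Zed), (37, 2005, 39, Beta, Lyra, Pat), (37, 2005, 39, Beta, Omega, Mo), (37, 2005, 39, Beta, Zephyr, Vic)}.
Selection role ≠ Omega: {(13, 1980, 21, Zephyr, Beta, Wes), (13, 1980, 21, Zephyr, Helix, Cal), (13, 1980, 21, Zephyr, Zephyr, Xia), (14, 2014, 39, Beta, Delta, Quin), (14, 2014, 39, Beta, Helix, Zed), (14, 2014, 39, Beta, Lyra, Pat), (14, 2014, 39, Beta, Zephyr, Vic), (26, 1980, 21, Zephyr, Beta, Wes), (26, 1980, 21, Zephyr, Helix, Cal), (26, 1980, 21, Zephyr, Zephyr, Xia), (27, 2022, 39, Beta, Delta, Quin), (27, 2022, 39, Beta, Helix, Zed), (27, 2022, 39, Beta, Lyra, Pat), (27, 2022, 39, Beta, Zephyr, Vic), (28, 2001, 21, Zephyr, Beta, Wes), (28, 2001, 21, Zephyr, Helix, Cal), (28, 2001, 21, Zephyr, Zephyr, Xia), (31, 2004, 39, Beta, Delta, Quin), (31, 2004, 39, Beta, Helix, Zed), (31, 2004, 39, Beta, Lyra, Pat), (31, 2004, 39, Beta, Zephyr, Vic), (37, 2005, 39, Beta, Delta, Quin), (37, 2005, 39, Beta, Helix, Zed), (37, 2005, 39, Beta, Lyra, Pat), (37, 2005, 39, Beta, Zephyr, Vic)}
Selection sid ≠ 39: {(13, 1980, 21, Zephyr, Beta, Wes), (13, 1980, 21, Zephyr, Helix, Cal), (13, 1980, 21, Zephyr, Zephyr, Xia), (26, 1980, 21, Zephyr, Beta, Wes), (26, 1980, 21, Zephyr, Helix, Cal), (26, 1980, 21, Zephyr, Zephyr, Xia), (28, 2001, 21, Zephyr, Beta, Wes), (28, 2001, 21, Zephyr, Helix, Cal), (28, 2001, 21, Zephyr, Zephyr, Xia)}
π_{sid, role, year} gives {(21, Beta, 1980), (21, Beta, 2001), (21, Helix, 1980), (21, Helix, 2001), (21, Zephyr, 1980), (21, Zephyr, 2001)} (3 duplicate(s) eliminated).

{(21, Beta, 1980), (21, Beta, 2001), (21, Helix, 1980), (21, Helix, 2001), (21, Zephyr, 1980), (21, Zephyr, 2001)}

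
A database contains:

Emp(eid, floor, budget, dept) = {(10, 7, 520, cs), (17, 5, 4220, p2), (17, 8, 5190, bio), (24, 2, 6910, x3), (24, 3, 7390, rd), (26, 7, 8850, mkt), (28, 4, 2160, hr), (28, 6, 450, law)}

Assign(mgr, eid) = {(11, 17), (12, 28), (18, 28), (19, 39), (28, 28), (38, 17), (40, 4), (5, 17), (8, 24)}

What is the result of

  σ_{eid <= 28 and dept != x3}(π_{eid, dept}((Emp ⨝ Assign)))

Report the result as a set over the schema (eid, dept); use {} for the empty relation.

{(17, bio), (17, p2), (24, rd), (28, hr), (28, law)}

Natural join on eid: {(17, 5, 4220, p2, 11), (17, 5, 4220, p2, 38), (17, 5, 4220, p2, 5), (17, 8, 5190, bio, 11), (17, 8, 5190, bio, 38), (17, 8, 5190, bio, 5), (24, 2, 6910, x3, 8), (24, 3, 7390, rd, 8), (28, 4, 2160, hr, 12), (28, 4, 2160, hr, 18), (28, 4, 2160, hr, 28), (28, 6, 450, law, 12), (28, 6, 450, law, 18), (28, 6, 450, law, 28)}
Keep only column(s) eid, dept (8 duplicate(s) eliminated): {(17, bio), (17, p2), (24, rd), (24, x3), (28, hr), (28, law)}
Filtering on eid <= 28 and dept != x3 leaves {(17, bio), (17, p2), (24, rd), (28, hr), (28, law)}.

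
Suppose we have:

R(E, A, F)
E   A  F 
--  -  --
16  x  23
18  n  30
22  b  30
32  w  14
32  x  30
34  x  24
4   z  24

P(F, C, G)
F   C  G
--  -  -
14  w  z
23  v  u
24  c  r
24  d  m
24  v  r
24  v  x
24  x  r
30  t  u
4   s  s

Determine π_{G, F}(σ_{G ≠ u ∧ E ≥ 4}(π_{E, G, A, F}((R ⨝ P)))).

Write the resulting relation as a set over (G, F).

Natural join on F: {(16, x, 23, v, u), (18, n, 30, t, u), (22, b, 30, t, u), (32, w, 14, w, z), (32, x, 30, t, u), (34, x, 24, c, r), (34, x, 24, d, m), (34, x, 24, v, r), (34, x, 24, v, x), (34, x, 24, x, r), (4, z, 24, c, r), (4, z, 24, d, m), (4, z, 24, v, r), (4, z, 24, v, x), (4, z, 24, x, r)}
Keep only column(s) E, G, A, F (4 duplicate(s) eliminated): {(16, u, x, 23), (18, u, n, 30), (22, u, b, 30), (32, u, x, 30), (32, z, w, 14), (34, m, x, 24), (34, r, x, 24), (34, x, x, 24), (4, m, z, 24), (4, r, z, 24), (4, x, z, 24)}
Selection G ≠ u ∧ E ≥ 4: {(32, z, w, 14), (34, m, x, 24), (34, r, x, 24), (34, x, x, 24), (4, m, z, 24), (4, r, z, 24), (4, x, z, 24)}
Keep only column(s) G, F (3 duplicate(s) eliminated): {(m, 24), (r, 24), (x, 24), (z, 14)}

{(m, 24), (r, 24), (x, 24), (z, 14)}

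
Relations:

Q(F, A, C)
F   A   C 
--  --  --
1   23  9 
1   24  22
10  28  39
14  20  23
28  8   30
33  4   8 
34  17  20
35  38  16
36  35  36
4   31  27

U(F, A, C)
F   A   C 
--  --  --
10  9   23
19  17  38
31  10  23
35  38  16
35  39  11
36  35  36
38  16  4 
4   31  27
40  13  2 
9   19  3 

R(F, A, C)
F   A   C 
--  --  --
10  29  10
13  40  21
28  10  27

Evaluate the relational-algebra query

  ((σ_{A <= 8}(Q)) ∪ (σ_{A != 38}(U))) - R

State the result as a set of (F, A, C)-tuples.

Apply σ_{A <= 8}; surviving tuples: {(28, 8, 30), (33, 4, 8)}
Apply σ_{A != 38}; surviving tuples: {(10, 9, 23), (19, 17, 38), (31, 10, 23), (35, 39, 11), (36, 35, 36), (38, 16, 4), (4, 31, 27), (40, 13, 2), (9, 19, 3)}
Union: {(28, 8, 30), (33, 4, 8)} with {(10, 9, 23), (19, 17, 38), (31, 10, 23), (35, 39, 11), (36, 35, 36), (38, 16, 4), (4, 31, 27), (40, 13, 2), (9, 19, 3)} → {(10, 9, 23), (19, 17, 38), (28, 8, 30), (31, 10, 23), (33, 4, 8), (35, 39, 11), (36, 35, 36), (38, 16, 4), (4, 31, 27), (40, 13, 2), (9, 19, 3)}
Difference: {(10, 9, 23), (19, 17, 38), (28, 8, 30), (31, 10, 23), (33, 4, 8), (35, 39, 11), (36, 35, 36), (38, 16, 4), (4, 31, 27), (40, 13, 2), (9, 19, 3)} with {(10, 29, 10), (13, 40, 21), (28, 10, 27)} → {(10, 9, 23), (19, 17, 38), (28, 8, 30), (31, 10, 23), (33, 4, 8), (35, 39, 11), (36, 35, 36), (38, 16, 4), (4, 31, 27), (40, 13, 2), (9, 19, 3)}

{(10, 9, 23), (19, 17, 38), (28, 8, 30), (31, 10, 23), (33, 4, 8), (35, 39, 11), (36, 35, 36), (38, 16, 4), (4, 31, 27), (40, 13, 2), (9, 19, 3)}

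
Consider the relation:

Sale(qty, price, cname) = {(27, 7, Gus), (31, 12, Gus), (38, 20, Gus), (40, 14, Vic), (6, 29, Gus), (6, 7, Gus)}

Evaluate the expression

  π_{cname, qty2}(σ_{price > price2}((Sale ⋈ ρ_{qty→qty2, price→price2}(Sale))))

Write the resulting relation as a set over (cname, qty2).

{(Gus, 27), (Gus, 31), (Gus, 38), (Gus, 6)}

ρ[qty→qty2, price→price2]: schema becomes (qty2, price2, cname); tuples unchanged.
Sale ⋈ ρ_{qty→qty2, price→price2}(Sale) (natural join on cname): {(27, 7, Gus, 27, 7), (27, 7, Gus, 31, 12), (27, 7, Gus, 38, 20), (27, 7, Gus, 6, 29), (27, 7, Gus, 6, 7), (31, 12, Gus, 27, 7), (31, 12, Gus, 31, 12), (31, 12, Gus, 38, 20), (31, 12, Gus, 6, 29), (31, 12, Gus, 6, 7), (38, 20, Gus, 27, 7), (38, 20, Gus, 31, 12), (38, 20, Gus, 38, 20), (38, 20, Gus, 6, 29), (38, 20, Gus, 6, 7), (40, 14, Vic, 40, 14), (6, 29, Gus, 27, 7), (6, 29, Gus, 31, 12), (6, 29, Gus, 38, 20), (6, 29, Gus, 6, 29), (6, 29, Gus, 6, 7), (6, 7, Gus, 27, 7), (6, 7, Gus, 31, 12), (6, 7, Gus, 38, 20), (6, 7, Gus, 6, 29), (6, 7, Gus, 6, 7)}
σ[price > price2]: keep tuples satisfying price > price2 → {(31, 12, Gus, 27, 7), (31, 12, Gus, 6, 7), (38, 20, Gus, 27, 7), (38, 20, Gus, 31, 12), (38, 20, Gus, 6, 7), (6, 29, Gus, 27, 7), (6, 29, Gus, 31, 12), (6, 29, Gus, 38, 20), (6, 29, Gus, 6, 7)}
Keep only column(s) cname, qty2 (5 duplicate(s) eliminated): {(Gus, 27), (Gus, 31), (Gus, 38), (Gus, 6)}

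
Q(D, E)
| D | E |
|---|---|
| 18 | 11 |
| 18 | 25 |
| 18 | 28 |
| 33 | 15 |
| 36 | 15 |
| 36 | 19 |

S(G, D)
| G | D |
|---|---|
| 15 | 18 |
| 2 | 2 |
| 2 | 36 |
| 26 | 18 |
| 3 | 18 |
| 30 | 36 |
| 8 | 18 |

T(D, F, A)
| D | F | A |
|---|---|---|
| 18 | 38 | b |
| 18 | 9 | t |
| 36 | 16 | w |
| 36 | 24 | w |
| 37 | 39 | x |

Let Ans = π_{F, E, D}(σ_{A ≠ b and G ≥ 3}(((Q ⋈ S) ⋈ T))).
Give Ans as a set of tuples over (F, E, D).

Joining Q and S on D yields {(18, 11, 15), (18, 11, 26), (18, 11, 3), (18, 11, 8), (18, 25, 15), (18, 25, 26), (18, 25, 3), (18, 25, 8), (18, 28, 15), (18, 28, 26), (18, 28, 3), (18, 28, 8), (36, 15, 2), (36, 15, 30), (36, 19, 2), (36, 19, 30)}.
Joining (Q ⋈ S) and T on D yields {(18, 11, 15, 38, b), (18, 11, 15, 9, t), (18, 11, 26, 38, b), (18, 11, 26, 9, t), (18, 11, 3, 38, b), (18, 11, 3, 9, t), (18, 11, 8, 38, b), (18, 11, 8, 9, t), (18, 25, 15, 38, b), (18, 25, 15, 9, t), (18, 25, 26, 38, b), (18, 25, 26, 9, t), (18, 25, 3, 38, b), (18, 25, 3, 9, t), (18, 25, 8, 38, b), (18, 25, 8, 9, t), (18, 28, 15, 38, b), (18, 28, 15, 9, t), (18, 28, 26, 38, b), (18, 28, 26, 9, t), (18, 28, 3, 38, b), (18, 28, 3, 9, t), (18, 28, 8, 38, b), (18, 28, 8, 9, t), (36, 15, 2, 16, w), (36, 15, 2, 24, w), (36, 15, 30, 16, w), (36, 15, 30, 24, w), (36, 19, 2, 16, w), (36, 19, 2, 24, w), (36, 19, 30, 16, w), (36, 19, 30, 24, w)}.
Apply σ_{A ≠ b and G ≥ 3}; surviving tuples: {(18, 11, 15, 9, t), (18, 11, 26, 9, t), (18, 11, 3, 9, t), (18, 11, 8, 9, t), (18, 25, 15, 9, t), (18, 25, 26, 9, t), (18, 25, 3, 9, t), (18, 25, 8, 9, t), (18, 28, 15, 9, t), (18, 28, 26, 9, t), (18, 28, 3, 9, t), (18, 28, 8, 9, t), (36, 15, 30, 16, w), (36, 15, 30, 24, w), (36, 19, 30, 16, w), (36, 19, 30, 24, w)}
π[F, E, D]: project onto (F, E, D) (9 duplicate(s) eliminated) → {(16, 15, 36), (16, 19, 36), (24, 15, 36), (24, 19, 36), (9, 11, 18), (9, 25, 18), (9, 28, 18)}

{(16, 15, 36), (16, 19, 36), (24, 15, 36), (24, 19, 36), (9, 11, 18), (9, 25, 18), (9, 28, 18)}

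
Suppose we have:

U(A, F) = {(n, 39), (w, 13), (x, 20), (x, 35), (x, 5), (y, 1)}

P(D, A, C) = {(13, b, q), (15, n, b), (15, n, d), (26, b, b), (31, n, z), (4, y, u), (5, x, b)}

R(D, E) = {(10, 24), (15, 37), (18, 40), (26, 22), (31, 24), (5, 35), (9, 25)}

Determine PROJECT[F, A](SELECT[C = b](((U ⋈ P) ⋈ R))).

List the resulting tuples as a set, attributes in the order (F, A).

Natural join on A: {(n, 39, 15, b), (n, 39, 15, d), (n, 39, 31, z), (x, 20, 5, b), (x, 35, 5, b), (x, 5, 5, b), (y, 1, 4, u)}
Natural join on D: {(n, 39, 15, b, 37), (n, 39, 15, d, 37), (n, 39, 31, z, 24), (x, 20, 5, b, 35), (x, 35, 5, b, 35), (x, 5, 5, b, 35)}
σ[C = b]: keep tuples satisfying C = b → {(n, 39, 15, b, 37), (x, 20, 5, b, 35), (x, 35, 5, b, 35), (x, 5, 5, b, 35)}
Projecting to F, A: {(20, x), (35, x), (39, n), (5, x)}

{(20, x), (35, x), (39, n), (5, x)}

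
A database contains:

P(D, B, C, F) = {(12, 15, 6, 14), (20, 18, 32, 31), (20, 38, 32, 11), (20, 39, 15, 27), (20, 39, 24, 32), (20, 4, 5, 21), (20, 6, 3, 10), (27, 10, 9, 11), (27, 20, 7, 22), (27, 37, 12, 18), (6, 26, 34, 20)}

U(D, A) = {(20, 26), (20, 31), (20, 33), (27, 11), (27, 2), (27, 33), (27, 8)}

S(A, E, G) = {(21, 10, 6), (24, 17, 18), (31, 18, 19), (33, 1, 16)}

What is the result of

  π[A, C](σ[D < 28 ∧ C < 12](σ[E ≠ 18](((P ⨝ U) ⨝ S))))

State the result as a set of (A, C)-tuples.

Joining P and U on D yields {(20, 18, 32, 31, 26), (20, 18, 32, 31, 31), (20, 18, 32, 31, 33), (20, 38, 32, 11, 26), (20, 38, 32, 11, 31), (20, 38, 32, 11, 33), (20, 39, 15, 27, 26), (20, 39, 15, 27, 31), (20, 39, 15, 27, 33), (20, 39, 24, 32, 26), (20, 39, 24, 32, 31), (20, 39, 24, 32, 33), (20, 4, 5, 21, 26), (20, 4, 5, 21, 31), (20, 4, 5, 21, 33), (20, 6, 3, 10, 26), (20, 6, 3, 10, 31), (20, 6, 3, 10, 33), (27, 10, 9, 11, 11), (27, 10, 9, 11, 2), (27, 10, 9, 11, 33), (27, 10, 9, 11, 8), (27, 20, 7, 22, 11), (27, 20, 7, 22, 2), (27, 20, 7, 22, 33), (27, 20, 7, 22, 8), (27, 37, 12, 18, 11), (27, 37, 12, 18, 2), (27, 37, 12, 18, 33), (27, 37, 12, 18, 8)}.
Joining (P ⨝ U) and S on A yields {(20, 18, 32, 31, 31, 18, 19), (20, 18, 32, 31, 33, 1, 16), (20, 38, 32, 11, 31, 18, 19), (20, 38, 32, 11, 33, 1, 16), (20, 39, 15, 27, 31, 18, 19), (20, 39, 15, 27, 33, 1, 16), (20, 39, 24, 32, 31, 18, 19), (20, 39, 24, 32, 33, 1, 16), (20, 4, 5, 21, 31, 18, 19), (20, 4, 5, 21, 33, 1, 16), (20, 6, 3, 10, 31, 18, 19), (20, 6, 3, 10, 33, 1, 16), (27, 10, 9, 11, 33, 1, 16), (27, 20, 7, 22, 33, 1, 16), (27, 37, 12, 18, 33, 1, 16)}.
Selection E ≠ 18: {(20, 18, 32, 31, 33, 1, 16), (20, 38, 32, 11, 33, 1, 16), (20, 39, 15, 27, 33, 1, 16), (20, 39, 24, 32, 33, 1, 16), (20, 4, 5, 21, 33, 1, 16), (20, 6, 3, 10, 33, 1, 16), (27, 10, 9, 11, 33, 1, 16), (27, 20, 7, 22, 33, 1, 16), (27, 37, 12, 18, 33, 1, 16)}
Selection D < 28 ∧ C < 12: {(20, 4, 5, 21, 33, 1, 16), (20, 6, 3, 10, 33, 1, 16), (27, 10, 9, 11, 33, 1, 16), (27, 20, 7, 22, 33, 1, 16)}
Projecting to A, C: {(33, 3), (33, 5), (33, 7), (33, 9)}

{(33, 3), (33, 5), (33, 7), (33, 9)}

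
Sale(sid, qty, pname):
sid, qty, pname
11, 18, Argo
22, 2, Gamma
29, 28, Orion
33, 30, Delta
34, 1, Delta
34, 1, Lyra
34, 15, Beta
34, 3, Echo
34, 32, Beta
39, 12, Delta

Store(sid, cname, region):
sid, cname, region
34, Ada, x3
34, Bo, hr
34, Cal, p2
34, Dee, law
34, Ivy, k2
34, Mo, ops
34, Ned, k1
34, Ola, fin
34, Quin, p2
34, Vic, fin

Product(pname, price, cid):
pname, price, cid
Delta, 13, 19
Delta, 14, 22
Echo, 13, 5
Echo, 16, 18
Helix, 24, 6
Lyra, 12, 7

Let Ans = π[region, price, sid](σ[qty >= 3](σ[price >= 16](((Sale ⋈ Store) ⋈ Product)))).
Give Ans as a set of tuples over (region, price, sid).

{(fin, 16, 34), (hr, 16, 34), (k1, 16, 34), (k2, 16, 34), (law, 16, 34), (ops, 16, 34), (p2, 16, 34), (x3, 16, 34)}

Sale ⋈ Store (natural join on sid): {(34, 1, Delta, Ada, x3), (34, 1, Delta, Bo, hr), (34, 1, Delta, Cal, p2), (34, 1, Delta, Dee, law), (34, 1, Delta, Ivy, k2), (34, 1, Delta, Mo, ops), (34, 1, Delta, Ned, k1), (34, 1, Delta, Ola, fin), (34, 1, Delta, Quin, p2), (34, 1, Delta, Vic, fin), (34, 1, Lyra, Ada, x3), (34, 1, Lyra, Bo, hr), (34, 1, Lyra, Cal, p2), (34, 1, Lyra, Dee, law), (34, 1, Lyra, Ivy, k2), (34, 1, Lyra, Mo, ops), (34, 1, Lyra, Ned, k1), (34, 1, Lyra, Ola, fin), (34, 1, Lyra, Quin, p2), (34, 1, Lyra, Vic, fin), (34, 15, Beta, Ada, x3), (34, 15, Beta, Bo, hr), (34, 15, Beta, Cal, p2), (34, 15, Beta, Dee, law), (34, 15, Beta, Ivy, k2), (34, 15, Beta, Mo, ops), (34, 15, Beta, Ned, k1), (34, 15, Beta, Ola, fin), (34, 15, Beta, Quin, p2), (34, 15, Beta, Vic, fin), (34, 3, Echo, Ada, x3), (34, 3, Echo, Bo, hr), (34, 3, Echo, Cal, p2), (34, 3, Echo, Dee, law), (34, 3, Echo, Ivy, k2), (34, 3, Echo, Mo, ops), (34, 3, Echo, Ned, k1), (34, 3, Echo, Ola, fin), (34, 3, Echo, Quin, p2), (34, 3, Echo, Vic, fin), (34, 32, Beta, Ada, x3), (34, 32, Beta, Bo, hr), (34, 32, Beta, Cal, p2), (34, 32, Beta, Dee, law), (34, 32, Beta, Ivy, k2), (34, 32, Beta, Mo, ops), (34, 32, Beta, Ned, k1), (34, 32, Beta, Ola, fin), (34, 32, Beta, Quin, p2), (34, 32, Beta, Vic, fin)}
(Sale ⋈ Store) ⋈ Product (natural join on pname): {(34, 1, Delta, Ada, x3, 13, 19), (34, 1, Delta, Ada, x3, 14, 22), (34, 1, Delta, Bo, hr, 13, 19), (34, 1, Delta, Bo, hr, 14, 22), (34, 1, Delta, Cal, p2, 13, 19), (34, 1, Delta, Cal, p2, 14, 22), (34, 1, Delta, Dee, law, 13, 19), (34, 1, Delta, Dee, law, 14, 22), (34, 1, Delta, Ivy, k2, 13, 19), (34, 1, Delta, Ivy, k2, 14, 22), (34, 1, Delta, Mo, ops, 13, 19), (34, 1, Delta, Mo, ops, 14, 22), (34, 1, Delta, Ned, k1, 13, 19), (34, 1, Delta, Ned, k1, 14, 22), (34, 1, Delta, Ola, fin, 13, 19), (34, 1, Delta, Ola, fin, 14, 22), (34, 1, Delta, Quin, p2, 13, 19), (34, 1, Delta, Quin, p2, 14, 22), (34, 1, Delta, Vic, fin, 13, 19), (34, 1, Delta, Vic, fin, 14, 22), (34, 1, Lyra, Ada, x3, 12, 7), (34, 1, Lyra, Bo, hr, 12, 7), (34, 1, Lyra, Cal, p2, 12, 7), (34, 1, Lyra, Dee, law, 12, 7), (34, 1, Lyra, Ivy, k2, 12, 7), (34, 1, Lyra, Mo, ops, 12, 7), (34, 1, Lyra, Ned, k1, 12, 7), (34, 1, Lyra, Ola, fin, 12, 7), (34, 1, Lyra, Quin, p2, 12, 7), (34, 1, Lyra, Vic, fin, 12, 7), (34, 3, Echo, Ada, x3, 13, 5), (34, 3, Echo, Ada, x3, 16, 18), (34, 3, Echo, Bo, hr, 13, 5), (34, 3, Echo, Bo, hr, 16, 18), (34, 3, Echo, Cal, p2, 13, 5), (34, 3, Echo, Cal, p2, 16, 18), (34, 3, Echo, Dee, law, 13, 5), (34, 3, Echo, Dee, law, 16, 18), (34, 3, Echo, Ivy, k2, 13, 5), (34, 3, Echo, Ivy, k2, 16, 18), (34, 3, Echo, Mo, ops, 13, 5), (34, 3, Echo, Mo, ops, 16, 18), (34, 3, Echo, Ned, k1, 13, 5), (34, 3, Echo, Ned, k1, 16, 18), (34, 3, Echo, Ola, fin, 13, 5), (34, 3, Echo, Ola, fin, 16, 18), (34, 3, Echo, Quin, p2, 13, 5), (34, 3, Echo, Quin, p2, 16, 18), (34, 3, Echo, Vic, fin, 13, 5), (34, 3, Echo, Vic, fin, 16, 18)}
Selection price >= 16: {(34, 3, Echo, Ada, x3, 16, 18), (34, 3, Echo, Bo, hr, 16, 18), (34, 3, Echo, Cal, p2, 16, 18), (34, 3, Echo, Dee, law, 16, 18), (34, 3, Echo, Ivy, k2, 16, 18), (34, 3, Echo, Mo, ops, 16, 18), (34, 3, Echo, Ned, k1, 16, 18), (34, 3, Echo, Ola, fin, 16, 18), (34, 3, Echo, Quin, p2, 16, 18), (34, 3, Echo, Vic, fin, 16, 18)}
Selection qty >= 3: {(34, 3, Echo, Ada, x3, 16, 18), (34, 3, Echo, Bo, hr, 16, 18), (34, 3, Echo, Cal, p2, 16, 18), (34, 3, Echo, Dee, law, 16, 18), (34, 3, Echo, Ivy, k2, 16, 18), (34, 3, Echo, Mo, ops, 16, 18), (34, 3, Echo, Ned, k1, 16, 18), (34, 3, Echo, Ola, fin, 16, 18), (34, 3, Echo, Quin, p2, 16, 18), (34, 3, Echo, Vic, fin, 16, 18)}
Keep only column(s) region, price, sid (2 duplicate(s) eliminated): {(fin, 16, 34), (hr, 16, 34), (k1, 16, 34), (k2, 16, 34), (law, 16, 34), (ops, 16, 34), (p2, 16, 34), (x3, 16, 34)}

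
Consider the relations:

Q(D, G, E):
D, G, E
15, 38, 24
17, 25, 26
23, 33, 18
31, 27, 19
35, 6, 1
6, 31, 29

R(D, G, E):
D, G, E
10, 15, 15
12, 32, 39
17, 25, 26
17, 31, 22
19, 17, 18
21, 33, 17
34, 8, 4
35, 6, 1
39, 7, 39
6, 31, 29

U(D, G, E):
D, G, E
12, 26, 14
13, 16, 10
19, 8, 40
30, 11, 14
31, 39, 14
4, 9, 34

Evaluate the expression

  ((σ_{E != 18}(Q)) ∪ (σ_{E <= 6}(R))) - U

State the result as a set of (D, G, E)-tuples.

{(15, 38, 24), (17, 25, 26), (31, 27, 19), (34, 8, 4), (35, 6, 1), (6, 31, 29)}

σ[E != 18]: keep tuples satisfying E != 18 → {(15, 38, 24), (17, 25, 26), (31, 27, 19), (35, 6, 1), (6, 31, 29)}
σ[E <= 6]: keep tuples satisfying E <= 6 → {(34, 8, 4), (35, 6, 1)}
Set union of the two operands is {(15, 38, 24), (17, 25, 26), (31, 27, 19), (34, 8, 4), (35, 6, 1), (6, 31, 29)}.
Set difference of the two operands is {(15, 38, 24), (17, 25, 26), (31, 27, 19), (34, 8, 4), (35, 6, 1), (6, 31, 29)}.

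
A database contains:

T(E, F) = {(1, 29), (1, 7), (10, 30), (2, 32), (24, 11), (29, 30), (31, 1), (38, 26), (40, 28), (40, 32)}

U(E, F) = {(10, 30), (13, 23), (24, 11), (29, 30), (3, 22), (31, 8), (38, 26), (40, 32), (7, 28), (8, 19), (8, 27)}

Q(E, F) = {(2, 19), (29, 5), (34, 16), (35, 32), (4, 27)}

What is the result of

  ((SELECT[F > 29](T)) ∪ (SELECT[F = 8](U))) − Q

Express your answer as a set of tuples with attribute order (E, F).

Selection F > 29: {(10, 30), (2, 32), (29, 30), (40, 32)}
Selection F = 8: {(31, 8)}
Union: {(10, 30), (2, 32), (29, 30), (40, 32)} with {(31, 8)} → {(10, 30), (2, 32), (29, 30), (31, 8), (40, 32)}
Difference: {(10, 30), (2, 32), (29, 30), (31, 8), (40, 32)} with {(2, 19), (29, 5), (34, 16), (35, 32), (4, 27)} → {(10, 30), (2, 32), (29, 30), (31, 8), (40, 32)}

{(10, 30), (2, 32), (29, 30), (31, 8), (40, 32)}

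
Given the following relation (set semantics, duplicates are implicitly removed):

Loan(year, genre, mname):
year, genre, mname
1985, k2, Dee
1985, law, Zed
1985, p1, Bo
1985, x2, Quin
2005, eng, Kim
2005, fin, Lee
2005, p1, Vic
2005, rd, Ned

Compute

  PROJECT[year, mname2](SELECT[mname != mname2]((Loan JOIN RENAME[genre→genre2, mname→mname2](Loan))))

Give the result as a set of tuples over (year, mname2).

ρ[genre→genre2, mname→mname2]: schema becomes (year, genre2, mname2); tuples unchanged.
Joining Loan and RENAME[genre→genre2, mname→mname2](Loan) on year yields {(1985, k2, Dee, k2, Dee), (1985, k2, Dee, law, Zed), (1985, k2, Dee, p1, Bo), (1985, k2, Dee, x2, Quin), (1985, law, Zed, k2, Dee), (1985, law, Zed, law, Zed), (1985, law, Zed, p1, Bo), (1985, law, Zed, x2, Quin), (1985, p1, Bo, k2, Dee), (1985, p1, Bo, law, Zed), (1985, p1, Bo, p1, Bo), (1985, p1, Bo, x2, Quin), (1985, x2, Quin, k2, Dee), (1985, x2, Quin, law, Zed), (1985, x2, Quin, p1, Bo), (1985, x2, Quin, x2, Quin), (2005, eng, Kim, eng, Kim), (2005, eng, Kim, fin, Lee), (2005, eng, Kim, p1, Vic), (2005, eng, Kim, rd, Ned), (2005, fin, Lee, eng, Kim), (2005, fin, Lee, fin, Lee), (2005, fin, Lee, p1, Vic), (2005, fin, Lee, rd, Ned), (2005, p1, Vic, eng, Kim), (2005, p1, Vic, fin, Lee), (2005, p1, Vic, p1, Vic), (2005, p1, Vic, rd, Ned), (2005, rd, Ned, eng, Kim), (2005, rd, Ned, fin, Lee), (2005, rd, Ned, p1, Vic), (2005, rd, Ned, rd, Ned)}.
Filtering on mname != mname2 leaves {(1985, k2, Dee, law, Zed), (1985, k2, Dee, p1, Bo), (1985, k2, Dee, x2, Quin), (1985, law, Zed, k2, Dee), (1985, law, Zed, p1, Bo), (1985, law, Zed, x2, Quin), (1985, p1, Bo, k2, Dee), (1985, p1, Bo, law, Zed), (1985, p1, Bo, x2, Quin), (1985, x2, Quin, k2, Dee), (1985, x2, Quin, law, Zed), (1985, x2, Quin, p1, Bo), (2005, eng, Kim, fin, Lee), (2005, eng, Kim, p1, Vic), (2005, eng, Kim, rd, Ned), (2005, fin, Lee, eng, Kim), (2005, fin, Lee, p1, Vic), (2005, fin, Lee, rd, Ned), (2005, p1, Vic, eng, Kim), (2005, p1, Vic, fin, Lee), (2005, p1, Vic, rd, Ned), (2005, rd, Ned, eng, Kim), (2005, rd, Ned, fin, Lee), (2005, rd, Ned, p1, Vic)}.
Projecting to year, mname2 (16 duplicate(s) eliminated): {(1985, Bo), (1985, Dee), (1985, Quin), (1985, Zed), (2005, Kim), (2005, Lee), (2005, Ned), (2005, Vic)}

{(1985, Bo), (1985, Dee), (1985, Quin), (1985, Zed), (2005, Kim), (2005, Lee), (2005, Ned), (2005, Vic)}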